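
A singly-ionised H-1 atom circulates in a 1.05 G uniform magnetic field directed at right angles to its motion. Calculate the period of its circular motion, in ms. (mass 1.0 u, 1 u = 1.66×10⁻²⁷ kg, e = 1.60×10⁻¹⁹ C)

T ≈ 0.621 ms

The cyclotron period is independent of speed: T = 2πm/(qB).
T = 2π(1.66×10^-27) / [(1×1.60×10^-19)(1.05×10^-4)] = 6.21×10^-4 s.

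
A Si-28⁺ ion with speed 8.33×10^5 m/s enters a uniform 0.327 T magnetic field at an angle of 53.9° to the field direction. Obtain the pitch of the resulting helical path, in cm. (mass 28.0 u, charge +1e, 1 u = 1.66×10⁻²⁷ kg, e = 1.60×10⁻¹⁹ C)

The velocity component along B is v∥ = v cos53.9° = 4.91×10^5 m/s.
The cyclotron period T = 2πm/(qB) = 5.58×10^-6 s is set by m, q, B alone.
Pitch = v∥·T = (4.91×10^5)(5.58×10^-6) = 2.74 m.

pitch ≈ 274 cm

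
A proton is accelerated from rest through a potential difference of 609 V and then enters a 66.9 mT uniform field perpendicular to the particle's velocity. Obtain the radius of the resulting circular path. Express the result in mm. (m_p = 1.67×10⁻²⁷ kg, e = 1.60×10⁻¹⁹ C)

r ≈ 53.3 mm

The kinetic energy gained is K = qV = (1×1.60×10^-19)(609) = 9.74×10^-17 J.
v = √(2K/m) = 3.42×10^5 m/s.
r = mv/(qB) = (1.67×10^-27)(3.42×10^5) / [(1×1.60×10^-19)(0.0669)] = 0.0533 m.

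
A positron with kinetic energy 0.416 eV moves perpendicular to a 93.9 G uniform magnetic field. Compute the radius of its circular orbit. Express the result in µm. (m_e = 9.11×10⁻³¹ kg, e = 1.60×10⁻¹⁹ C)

r ≈ 232 µm

Convert the energy: K = 0.416 eV = 6.66×10^-20 J.
v = √(2K/m) = √(2·6.66×10^-20/9.11×10^-31) = 3.82×10^5 m/s.
r = mv/(qB) = (9.11×10^-31)(3.82×10^5) / [(1×1.60×10^-19)(9.39×10^-3)] = 2.32×10^-4 m.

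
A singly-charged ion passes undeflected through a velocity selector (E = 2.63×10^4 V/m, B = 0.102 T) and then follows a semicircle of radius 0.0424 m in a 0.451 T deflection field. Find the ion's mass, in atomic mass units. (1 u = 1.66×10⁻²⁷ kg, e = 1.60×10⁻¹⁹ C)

m ≈ 7.15 u

v = E/B₁ = 2.58×10^5 m/s.
From r = mv/(qB₂), m = qB₂r/v = (1×1.60×10^-19)(0.451)(0.0424) / (2.58×10^5) = 1.19×10^-26 kg.
In atomic mass units: m = 1.19×10^-26 / 1.66×10^-27 = 7.15 u.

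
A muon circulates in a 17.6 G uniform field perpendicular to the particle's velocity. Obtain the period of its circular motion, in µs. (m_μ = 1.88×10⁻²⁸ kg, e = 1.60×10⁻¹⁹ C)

T ≈ 4.19 µs

The cyclotron period is independent of speed: T = 2πm/(qB).
T = 2π(1.88×10^-28) / [(1×1.60×10^-19)(1.76×10^-3)] = 4.19×10^-6 s.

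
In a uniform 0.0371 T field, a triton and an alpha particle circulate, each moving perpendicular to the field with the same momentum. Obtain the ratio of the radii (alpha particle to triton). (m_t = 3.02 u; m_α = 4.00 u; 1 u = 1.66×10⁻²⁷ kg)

r = p/(qB) ⇒ at equal p, r ∝ 1/q.
r_{alpha particle}/r_{triton} = 0.500.

ratio ≈ 0.500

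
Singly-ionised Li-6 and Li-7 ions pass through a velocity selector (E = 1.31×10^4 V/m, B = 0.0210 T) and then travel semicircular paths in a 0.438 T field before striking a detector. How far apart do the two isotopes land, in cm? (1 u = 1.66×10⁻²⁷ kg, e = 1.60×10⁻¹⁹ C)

Δd ≈ 2.96 cm

Both emerge at v = E/B₁ = 6.24×10^5 m/s.
r = mv/(qB₂), so r₁ = 0.08866 m and r₂ = 0.1034 m, giving Δr = 0.0148 m.
After a semicircle each ion lands a diameter 2r from the entry slit, so the separation is 2Δr = 0.0296 m.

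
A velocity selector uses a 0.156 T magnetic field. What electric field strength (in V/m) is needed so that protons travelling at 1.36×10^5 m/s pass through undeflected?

qE = qvB ⇒ E = vB = (1.36×10^5)(0.156) = 2.12×10^4 V/m.

E ≈ 2.12×10^4 V/m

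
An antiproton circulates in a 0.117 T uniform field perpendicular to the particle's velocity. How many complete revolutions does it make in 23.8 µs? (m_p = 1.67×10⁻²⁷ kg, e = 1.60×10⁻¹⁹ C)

N = 42

T = 2πm/(qB) = 2π(1.67×10^-27) / [(1×1.60×10^-19)(0.117)] = 5.6052×10^-7 s.
N = t/T = 2.38×10^-5 / 5.6052×10^-7 ≈ 42.46, so 42 complete revolutions.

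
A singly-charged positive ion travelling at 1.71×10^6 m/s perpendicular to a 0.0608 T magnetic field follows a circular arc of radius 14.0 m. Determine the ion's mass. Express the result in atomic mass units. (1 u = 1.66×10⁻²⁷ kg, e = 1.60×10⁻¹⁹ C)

m ≈ 48.0 u

qvB = mv²/r ⇒ m = qBr/v.
m = (1×1.60×10^-19)(0.0608)(14.0) / (1.71×10^6) = 7.96×10^-26 kg = 48.0 u.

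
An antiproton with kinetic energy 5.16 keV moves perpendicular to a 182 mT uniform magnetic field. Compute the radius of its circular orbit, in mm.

r ≈ 57.0 mm

Convert the energy: K = 5.16 keV = 8.26×10^-16 J.
v = √(2K/m) = √(2·8.26×10^-16/1.67×10^-27) = 9.94×10^5 m/s.
r = mv/(qB) = (1.67×10^-27)(9.94×10^5) / [(1×1.60×10^-19)(0.182)] = 0.0570 m.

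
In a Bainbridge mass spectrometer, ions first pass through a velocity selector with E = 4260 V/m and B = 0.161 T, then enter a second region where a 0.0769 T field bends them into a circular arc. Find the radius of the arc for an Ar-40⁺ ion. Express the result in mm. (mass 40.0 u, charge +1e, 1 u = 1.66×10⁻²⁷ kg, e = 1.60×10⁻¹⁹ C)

The selector passes v = E/B = 4260/0.161 = 2.65×10^4 m/s.
In the deflection region, r = mv/(qB₂) = (6.64×10^-26)(2.65×10^4) / [(1×1.60×10^-19)(0.0769)] = 0.143 m.

r ≈ 143 mm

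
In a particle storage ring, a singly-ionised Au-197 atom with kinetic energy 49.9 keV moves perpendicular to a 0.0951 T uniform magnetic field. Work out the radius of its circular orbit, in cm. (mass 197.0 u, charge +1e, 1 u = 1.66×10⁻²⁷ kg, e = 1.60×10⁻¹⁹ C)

Convert the energy: K = 49.9 keV = 7.98×10^-15 J.
v = √(2K/m) = √(2·7.98×10^-15/3.27×10^-25) = 2.21×10^5 m/s.
r = mv/(qB) = (3.27×10^-25)(2.21×10^5) / [(1×1.60×10^-19)(0.0951)] = 4.75 m.

r ≈ 475 cm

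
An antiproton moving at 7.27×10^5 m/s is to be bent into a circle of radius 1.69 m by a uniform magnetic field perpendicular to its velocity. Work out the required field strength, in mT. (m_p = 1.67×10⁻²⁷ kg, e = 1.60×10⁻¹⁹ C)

B ≈ 4.49 mT

qvB = mv²/r gives B = mv/(qr).
B = (1.67×10^-27)(7.27×10^5) / [(1×1.60×10^-19)(1.69)] = 4.49×10^-3 T.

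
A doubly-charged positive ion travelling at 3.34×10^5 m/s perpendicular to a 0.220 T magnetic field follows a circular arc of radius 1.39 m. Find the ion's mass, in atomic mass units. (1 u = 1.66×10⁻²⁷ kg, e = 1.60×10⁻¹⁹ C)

qvB = mv²/r ⇒ m = qBr/v.
m = (2×1.60×10^-19)(0.220)(1.39) / (3.34×10^5) = 2.93×10^-25 kg = 176 u.

m ≈ 176 u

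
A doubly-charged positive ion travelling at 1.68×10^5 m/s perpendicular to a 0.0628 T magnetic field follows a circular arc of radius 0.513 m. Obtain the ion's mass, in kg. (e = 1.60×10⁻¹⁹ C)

qvB = mv²/r ⇒ m = qBr/v.
m = (2×1.60×10^-19)(0.0628)(0.513) / (1.68×10^5) = 6.14×10^-26 kg.

m ≈ 6.14×10^-26 kg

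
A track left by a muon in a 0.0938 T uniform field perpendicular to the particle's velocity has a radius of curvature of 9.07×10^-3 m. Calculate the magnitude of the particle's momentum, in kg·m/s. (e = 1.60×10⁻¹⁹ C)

p ≈ 1.36×10^-22 kg·m/s

Since qvB = mv²/r, the momentum p = mv = qBr.
p = (1×1.60×10^-19)(0.0938)(9.07×10^-3) = 1.36×10^-22 kg·m/s.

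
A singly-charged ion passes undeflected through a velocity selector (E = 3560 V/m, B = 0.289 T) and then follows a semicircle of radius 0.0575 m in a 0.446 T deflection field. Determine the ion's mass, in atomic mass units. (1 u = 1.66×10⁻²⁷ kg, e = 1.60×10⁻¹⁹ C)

m ≈ 201 u

v = E/B₁ = 1.23×10^4 m/s.
From r = mv/(qB₂), m = qB₂r/v = (1×1.60×10^-19)(0.446)(0.0575) / (1.23×10^4) = 3.33×10^-25 kg.
In atomic mass units: m = 3.33×10^-25 / 1.66×10^-27 = 201 u.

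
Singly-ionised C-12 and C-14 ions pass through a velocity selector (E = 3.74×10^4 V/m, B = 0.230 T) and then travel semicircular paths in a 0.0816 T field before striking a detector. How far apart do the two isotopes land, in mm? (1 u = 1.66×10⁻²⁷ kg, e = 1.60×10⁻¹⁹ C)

Both emerge at v = E/B₁ = 1.63×10^5 m/s.
r = mv/(qB₂), so r₁ = 0.2481 m and r₂ = 0.2894 m, giving Δr = 0.0413 m.
After a semicircle each ion lands a diameter 2r from the entry slit, so the separation is 2Δr = 0.0827 m.

Δd ≈ 82.7 mm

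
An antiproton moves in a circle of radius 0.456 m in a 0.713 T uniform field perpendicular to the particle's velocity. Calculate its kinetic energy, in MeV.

K ≈ 5.06 MeV

v = qBr/m = (1×1.60×10^-19)(0.713)(0.456) / (1.67×10^-27) = 3.11×10^7 m/s.
K = ½mv² = 0.5·(1.67×10^-27)·(3.11×10^7)² = 8.10×10^-13 J = 5.06 MeV.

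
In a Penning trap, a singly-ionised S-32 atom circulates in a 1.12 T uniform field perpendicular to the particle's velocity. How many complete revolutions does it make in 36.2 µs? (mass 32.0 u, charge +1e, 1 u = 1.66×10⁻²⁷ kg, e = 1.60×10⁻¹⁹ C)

N = 19

T = 2πm/(qB) = 2π(5.312×10^-26) / [(1×1.60×10^-19)(1.12)] = 1.8625×10^-6 s.
N = t/T = 3.62×10^-5 / 1.8625×10^-6 ≈ 19.44, so 19 complete revolutions.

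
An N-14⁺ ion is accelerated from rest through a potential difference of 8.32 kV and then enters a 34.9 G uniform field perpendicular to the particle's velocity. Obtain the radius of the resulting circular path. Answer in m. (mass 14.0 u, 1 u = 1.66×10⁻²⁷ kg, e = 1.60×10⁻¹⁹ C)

r ≈ 14.1 m

The kinetic energy gained is K = qV = (1×1.60×10^-19)(8320) = 1.33×10^-15 J.
v = √(2K/m) = 3.38×10^5 m/s.
r = mv/(qB) = (2.32×10^-26)(3.38×10^5) / [(1×1.60×10^-19)(3.49×10^-3)] = 14.1 m.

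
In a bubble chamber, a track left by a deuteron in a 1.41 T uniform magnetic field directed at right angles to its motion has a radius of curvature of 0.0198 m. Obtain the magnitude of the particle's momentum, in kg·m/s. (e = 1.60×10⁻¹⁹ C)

p ≈ 4.47×10^-21 kg·m/s

Since qvB = mv²/r, the momentum p = mv = qBr.
p = (1×1.60×10^-19)(1.41)(0.0198) = 4.47×10^-21 kg·m/s.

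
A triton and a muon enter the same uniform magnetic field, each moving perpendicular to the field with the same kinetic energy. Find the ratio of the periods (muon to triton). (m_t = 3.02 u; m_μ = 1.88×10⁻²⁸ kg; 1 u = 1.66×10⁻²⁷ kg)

T = 2πm/(qB) is independent of speed, so T₂/T₁ = (m₂/q₂)/(m₁/q₁).
T_{muon}/T_{triton} = (1.88×10^-28/1e) / (5.01×10^-27/1e) = 0.0375.

ratio ≈ 0.0375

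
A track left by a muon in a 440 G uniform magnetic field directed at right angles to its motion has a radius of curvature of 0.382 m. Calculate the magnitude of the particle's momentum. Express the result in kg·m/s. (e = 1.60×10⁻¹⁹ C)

p ≈ 2.69×10^-21 kg·m/s

Since qvB = mv²/r, the momentum p = mv = qBr.
p = (1×1.60×10^-19)(0.0440)(0.382) = 2.69×10^-21 kg·m/s.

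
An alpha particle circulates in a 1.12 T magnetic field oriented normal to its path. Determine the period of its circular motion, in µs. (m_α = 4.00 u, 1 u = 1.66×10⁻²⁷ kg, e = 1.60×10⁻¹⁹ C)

The cyclotron period is independent of speed: T = 2πm/(qB).
T = 2π(6.64×10^-27) / [(2×1.60×10^-19)(1.12)] = 1.16×10^-7 s.

T ≈ 0.116 µs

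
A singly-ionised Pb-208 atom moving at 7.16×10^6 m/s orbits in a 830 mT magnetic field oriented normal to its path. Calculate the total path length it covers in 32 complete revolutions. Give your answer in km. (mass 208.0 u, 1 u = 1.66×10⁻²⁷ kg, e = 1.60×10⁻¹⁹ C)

L ≈ 3.74 km

r = mv/(qB) = 18.6 m, so one revolution covers 2πr = 117 m.
In 32 revolutions: L = 32·2πr = 3740 m.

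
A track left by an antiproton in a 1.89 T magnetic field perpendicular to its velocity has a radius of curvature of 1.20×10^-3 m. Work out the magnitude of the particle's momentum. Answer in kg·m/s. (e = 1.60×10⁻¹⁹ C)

Since qvB = mv²/r, the momentum p = mv = qBr.
p = (1×1.60×10^-19)(1.89)(1.20×10^-3) = 3.63×10^-22 kg·m/s.

p ≈ 3.63×10^-22 kg·m/s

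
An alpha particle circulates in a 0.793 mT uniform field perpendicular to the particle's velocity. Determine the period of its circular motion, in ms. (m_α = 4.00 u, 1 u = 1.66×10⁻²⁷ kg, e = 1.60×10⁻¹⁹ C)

T ≈ 0.164 ms

The cyclotron period is independent of speed: T = 2πm/(qB).
T = 2π(6.64×10^-27) / [(2×1.60×10^-19)(7.93×10^-4)] = 1.64×10^-4 s.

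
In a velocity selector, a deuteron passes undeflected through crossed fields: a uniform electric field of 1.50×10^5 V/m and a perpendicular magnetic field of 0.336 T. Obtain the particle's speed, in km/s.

v ≈ 446 km/s

For zero net force, qE = qvB, so v = E/B.
v = (1.50×10^5) / (0.336) = 4.46×10^5 m/s.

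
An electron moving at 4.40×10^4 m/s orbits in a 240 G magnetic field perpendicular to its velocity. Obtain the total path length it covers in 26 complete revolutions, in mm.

r = mv/(qB) = 1.04×10^-5 m, so one revolution covers 2πr = 6.56×10^-5 m.
In 26 revolutions: L = 26·2πr = 1.71×10^-3 m.

L ≈ 1.71 mm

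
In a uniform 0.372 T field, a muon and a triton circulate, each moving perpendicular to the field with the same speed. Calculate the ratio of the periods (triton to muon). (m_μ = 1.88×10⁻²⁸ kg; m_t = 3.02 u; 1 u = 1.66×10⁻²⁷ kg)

ratio ≈ 26.7

T = 2πm/(qB) is independent of speed, so T₂/T₁ = (m₂/q₂)/(m₁/q₁).
T_{triton}/T_{muon} = (5.01×10^-27/1e) / (1.88×10^-28/1e) = 26.7.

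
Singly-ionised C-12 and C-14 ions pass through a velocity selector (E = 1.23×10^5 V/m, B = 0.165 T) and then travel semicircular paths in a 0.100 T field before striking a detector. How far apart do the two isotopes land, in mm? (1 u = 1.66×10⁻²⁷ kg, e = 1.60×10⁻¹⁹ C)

Both emerge at v = E/B₁ = 7.45×10^5 m/s.
r = mv/(qB₂), so r₁ = 0.9281 m and r₂ = 1.083 m, giving Δr = 0.155 m.
After a semicircle each ion lands a diameter 2r from the entry slit, so the separation is 2Δr = 0.309 m.

Δd ≈ 309 mm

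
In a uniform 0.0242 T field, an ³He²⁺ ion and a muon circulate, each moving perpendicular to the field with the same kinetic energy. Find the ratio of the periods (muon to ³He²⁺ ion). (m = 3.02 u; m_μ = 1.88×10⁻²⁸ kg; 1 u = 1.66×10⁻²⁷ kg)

T = 2πm/(qB) is independent of speed, so T₂/T₁ = (m₂/q₂)/(m₁/q₁).
T_{muon}/T_{³He²⁺ ion} = (1.88×10^-28/1e) / (5.01×10^-27/2e) = 0.0750.

ratio ≈ 0.0750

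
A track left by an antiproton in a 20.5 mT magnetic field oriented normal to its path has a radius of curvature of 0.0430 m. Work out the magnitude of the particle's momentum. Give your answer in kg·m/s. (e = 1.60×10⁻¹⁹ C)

Since qvB = mv²/r, the momentum p = mv = qBr.
p = (1×1.60×10^-19)(0.0205)(0.0430) = 1.41×10^-22 kg·m/s.

p ≈ 1.41×10^-22 kg·m/s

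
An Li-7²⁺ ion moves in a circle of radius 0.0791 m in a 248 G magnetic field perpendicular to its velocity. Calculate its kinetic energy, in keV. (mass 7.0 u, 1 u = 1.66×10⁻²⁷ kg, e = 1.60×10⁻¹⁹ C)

K ≈ 0.106 keV

v = qBr/m = (2×1.60×10^-19)(0.0248)(0.0791) / (1.16×10^-26) = 5.40×10^4 m/s.
K = ½mv² = 0.5·(1.16×10^-26)·(5.40×10^4)² = 1.70×10^-17 J = 0.106 keV.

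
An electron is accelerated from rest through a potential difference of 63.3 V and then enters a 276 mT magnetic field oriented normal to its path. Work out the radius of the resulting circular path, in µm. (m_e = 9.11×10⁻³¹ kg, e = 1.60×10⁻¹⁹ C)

r ≈ 97.3 µm

The kinetic energy gained is K = qV = (1×1.60×10^-19)(63.3) = 1.01×10^-17 J.
v = √(2K/m) = 4.72×10^6 m/s.
r = mv/(qB) = (9.11×10^-31)(4.72×10^6) / [(1×1.60×10^-19)(0.276)] = 9.73×10^-5 m.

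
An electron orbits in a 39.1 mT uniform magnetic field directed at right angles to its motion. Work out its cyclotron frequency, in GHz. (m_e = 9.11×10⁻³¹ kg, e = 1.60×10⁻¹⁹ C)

f = qB/(2πm) = (1×1.60×10^-19)(0.0391) / [2π(9.11×10^-31)] = 1.09×10^9 Hz.

f ≈ 1.09 GHz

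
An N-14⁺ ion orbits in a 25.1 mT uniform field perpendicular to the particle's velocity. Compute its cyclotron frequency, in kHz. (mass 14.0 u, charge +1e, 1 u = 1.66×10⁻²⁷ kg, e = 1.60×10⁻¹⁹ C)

f ≈ 27.5 kHz

f = qB/(2πm) = (1×1.60×10^-19)(0.0251) / [2π(2.32×10^-26)] = 2.75×10^4 Hz.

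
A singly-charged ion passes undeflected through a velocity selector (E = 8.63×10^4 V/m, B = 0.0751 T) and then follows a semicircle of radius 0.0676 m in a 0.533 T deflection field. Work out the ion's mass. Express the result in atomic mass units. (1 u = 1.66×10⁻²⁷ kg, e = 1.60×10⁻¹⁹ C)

v = E/B₁ = 1.15×10^6 m/s.
From r = mv/(qB₂), m = qB₂r/v = (1×1.60×10^-19)(0.533)(0.0676) / (1.15×10^6) = 5.02×10^-27 kg.
In atomic mass units: m = 5.02×10^-27 / 1.66×10^-27 = 3.02 u.

m ≈ 3.02 u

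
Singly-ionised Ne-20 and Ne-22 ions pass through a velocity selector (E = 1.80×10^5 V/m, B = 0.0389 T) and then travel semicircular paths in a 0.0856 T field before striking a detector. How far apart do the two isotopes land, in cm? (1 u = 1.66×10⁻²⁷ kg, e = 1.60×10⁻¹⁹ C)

Δd ≈ 224 cm

Both emerge at v = E/B₁ = 4.63×10^6 m/s.
r = mv/(qB₂), so r₁ = 11.22 m and r₂ = 12.34 m, giving Δr = 1.12 m.
After a semicircle each ion lands a diameter 2r from the entry slit, so the separation is 2Δr = 2.24 m.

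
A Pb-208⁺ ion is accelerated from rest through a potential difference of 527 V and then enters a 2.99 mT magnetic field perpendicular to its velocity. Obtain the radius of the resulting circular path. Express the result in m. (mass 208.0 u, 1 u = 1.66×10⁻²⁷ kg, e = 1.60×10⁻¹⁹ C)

The kinetic energy gained is K = qV = (1×1.60×10^-19)(527) = 8.43×10^-17 J.
v = √(2K/m) = 2.21×10^4 m/s.
r = mv/(qB) = (3.45×10^-25)(2.21×10^4) / [(1×1.60×10^-19)(2.99×10^-3)] = 16.0 m.

r ≈ 16.0 m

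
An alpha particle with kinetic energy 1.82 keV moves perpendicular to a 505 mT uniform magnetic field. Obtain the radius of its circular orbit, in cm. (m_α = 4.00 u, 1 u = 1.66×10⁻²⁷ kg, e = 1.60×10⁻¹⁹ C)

r ≈ 1.22 cm

Convert the energy: K = 1.82 keV = 2.91×10^-16 J.
v = √(2K/m) = √(2·2.91×10^-16/6.64×10^-27) = 2.96×10^5 m/s.
r = mv/(qB) = (6.64×10^-27)(2.96×10^5) / [(2×1.60×10^-19)(0.505)] = 0.0122 m.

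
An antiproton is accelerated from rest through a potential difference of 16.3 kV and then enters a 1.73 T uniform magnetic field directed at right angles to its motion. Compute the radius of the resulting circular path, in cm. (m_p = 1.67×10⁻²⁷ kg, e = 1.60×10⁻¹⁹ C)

The kinetic energy gained is K = qV = (1×1.60×10^-19)(1.63×10^4) = 2.61×10^-15 J.
v = √(2K/m) = 1.77×10^6 m/s.
r = mv/(qB) = (1.67×10^-27)(1.77×10^6) / [(1×1.60×10^-19)(1.73)] = 0.0107 m.

r ≈ 1.07 cm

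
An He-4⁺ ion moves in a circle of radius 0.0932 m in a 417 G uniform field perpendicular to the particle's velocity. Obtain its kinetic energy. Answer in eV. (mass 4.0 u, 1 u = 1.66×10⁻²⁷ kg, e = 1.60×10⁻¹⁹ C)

v = qBr/m = (1×1.60×10^-19)(0.0417)(0.0932) / (6.64×10^-27) = 9.36×10^4 m/s.
K = ½mv² = 0.5·(6.64×10^-27)·(9.36×10^4)² = 2.91×10^-17 J = 182 eV.

K ≈ 182 eV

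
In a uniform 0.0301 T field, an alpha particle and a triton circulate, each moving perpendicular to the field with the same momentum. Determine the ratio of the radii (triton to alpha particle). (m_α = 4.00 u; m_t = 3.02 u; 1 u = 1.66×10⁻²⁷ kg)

ratio ≈ 2.00

r = p/(qB) ⇒ at equal p, r ∝ 1/q.
r_{triton}/r_{alpha particle} = 2.00.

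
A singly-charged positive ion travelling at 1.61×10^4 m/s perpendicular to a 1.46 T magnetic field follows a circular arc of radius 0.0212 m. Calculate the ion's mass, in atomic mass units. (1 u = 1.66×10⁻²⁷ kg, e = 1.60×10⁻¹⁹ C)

m ≈ 185 u

qvB = mv²/r ⇒ m = qBr/v.
m = (1×1.60×10^-19)(1.46)(0.0212) / (1.61×10^4) = 3.08×10^-25 kg = 185 u.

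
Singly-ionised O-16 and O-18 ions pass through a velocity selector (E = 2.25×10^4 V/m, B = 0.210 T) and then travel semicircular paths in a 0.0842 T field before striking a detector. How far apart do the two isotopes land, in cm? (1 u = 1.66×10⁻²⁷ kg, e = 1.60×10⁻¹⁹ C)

Δd ≈ 5.28 cm

Both emerge at v = E/B₁ = 1.07×10^5 m/s.
r = mv/(qB₂), so r₁ = 0.2112 m and r₂ = 0.2376 m, giving Δr = 0.0264 m.
After a semicircle each ion lands a diameter 2r from the entry slit, so the separation is 2Δr = 0.0528 m.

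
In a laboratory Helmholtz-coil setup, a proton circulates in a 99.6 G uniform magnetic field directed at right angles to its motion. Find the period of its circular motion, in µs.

T ≈ 6.58 µs

The cyclotron period is independent of speed: T = 2πm/(qB).
T = 2π(1.67×10^-27) / [(1×1.60×10^-19)(9.96×10^-3)] = 6.58×10^-6 s.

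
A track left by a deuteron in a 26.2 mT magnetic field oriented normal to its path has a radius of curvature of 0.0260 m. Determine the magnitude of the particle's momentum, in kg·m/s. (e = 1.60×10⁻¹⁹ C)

Since qvB = mv²/r, the momentum p = mv = qBr.
p = (1×1.60×10^-19)(0.0262)(0.0260) = 1.09×10^-22 kg·m/s.

p ≈ 1.09×10^-22 kg·m/s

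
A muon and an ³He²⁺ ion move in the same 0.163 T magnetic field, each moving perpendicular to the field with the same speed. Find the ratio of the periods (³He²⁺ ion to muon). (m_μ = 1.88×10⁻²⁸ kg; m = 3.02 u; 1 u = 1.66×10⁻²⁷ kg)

T = 2πm/(qB) is independent of speed, so T₂/T₁ = (m₂/q₂)/(m₁/q₁).
T_{³He²⁺ ion}/T_{muon} = (5.01×10^-27/2e) / (1.88×10^-28/1e) = 13.3.

ratio ≈ 13.3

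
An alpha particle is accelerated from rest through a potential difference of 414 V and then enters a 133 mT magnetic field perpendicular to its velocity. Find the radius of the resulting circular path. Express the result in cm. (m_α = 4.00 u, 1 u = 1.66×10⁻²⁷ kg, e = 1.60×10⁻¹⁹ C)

The kinetic energy gained is K = qV = (2×1.60×10^-19)(414) = 1.32×10^-16 J.
v = √(2K/m) = 2.00×10^5 m/s.
r = mv/(qB) = (6.64×10^-27)(2.00×10^5) / [(2×1.60×10^-19)(0.133)] = 0.0312 m.

r ≈ 3.12 cm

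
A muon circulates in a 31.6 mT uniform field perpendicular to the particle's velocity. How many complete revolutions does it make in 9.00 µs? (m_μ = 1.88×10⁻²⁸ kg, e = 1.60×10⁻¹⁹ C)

T = 2πm/(qB) = 2π(1.88×10^-28) / [(1×1.60×10^-19)(0.0316)] = 2.3363×10^-7 s.
N = t/T = 9.00×10^-6 / 2.3363×10^-7 ≈ 38.52, so 38 complete revolutions.

N = 38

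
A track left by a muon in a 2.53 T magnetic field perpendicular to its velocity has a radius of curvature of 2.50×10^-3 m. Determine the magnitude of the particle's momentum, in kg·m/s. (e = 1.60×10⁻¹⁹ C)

Since qvB = mv²/r, the momentum p = mv = qBr.
p = (1×1.60×10^-19)(2.53)(2.50×10^-3) = 1.01×10^-21 kg·m/s.

p ≈ 1.01×10^-21 kg·m/s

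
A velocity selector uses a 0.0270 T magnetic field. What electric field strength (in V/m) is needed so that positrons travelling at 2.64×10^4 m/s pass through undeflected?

E ≈ 713 V/m

qE = qvB ⇒ E = vB = (2.64×10^4)(0.0270) = 713 V/m.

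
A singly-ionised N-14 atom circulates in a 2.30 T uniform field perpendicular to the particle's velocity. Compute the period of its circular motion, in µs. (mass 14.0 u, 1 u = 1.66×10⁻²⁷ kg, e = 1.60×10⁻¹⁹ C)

T ≈ 0.397 µs

The cyclotron period is independent of speed: T = 2πm/(qB).
T = 2π(2.32×10^-26) / [(1×1.60×10^-19)(2.30)] = 3.97×10^-7 s.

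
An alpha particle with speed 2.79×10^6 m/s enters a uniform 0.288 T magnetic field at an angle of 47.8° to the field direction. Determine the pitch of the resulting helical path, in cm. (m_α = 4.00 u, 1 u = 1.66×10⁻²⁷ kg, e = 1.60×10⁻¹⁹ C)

The velocity component along B is v∥ = v cos47.8° = 1.87×10^6 m/s.
The cyclotron period T = 2πm/(qB) = 4.53×10^-7 s is set by m, q, B alone.
Pitch = v∥·T = (1.87×10^6)(4.53×10^-7) = 0.848 m.

pitch ≈ 84.8 cm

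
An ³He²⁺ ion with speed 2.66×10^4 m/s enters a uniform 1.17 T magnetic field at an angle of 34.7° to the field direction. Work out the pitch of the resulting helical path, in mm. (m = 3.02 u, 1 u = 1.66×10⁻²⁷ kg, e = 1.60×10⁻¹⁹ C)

pitch ≈ 1.84 mm

The velocity component along B is v∥ = v cos34.7° = 2.19×10^4 m/s.
The cyclotron period T = 2πm/(qB) = 8.41×10^-8 s is set by m, q, B alone.
Pitch = v∥·T = (2.19×10^4)(8.41×10^-8) = 1.84×10^-3 m.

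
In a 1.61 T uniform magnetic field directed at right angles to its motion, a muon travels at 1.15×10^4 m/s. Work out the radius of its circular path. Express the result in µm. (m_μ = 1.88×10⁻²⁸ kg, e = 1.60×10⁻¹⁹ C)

The magnetic force provides the centripetal force: qvB = mv²/r, so r = mv/(qB).
r = (1.88×10^-28 kg)(1.15×10^4 m/s) / [(1×1.60×10^-19 C)(1.61 T)] = 8.39×10^-6 m.

r ≈ 8.39 µm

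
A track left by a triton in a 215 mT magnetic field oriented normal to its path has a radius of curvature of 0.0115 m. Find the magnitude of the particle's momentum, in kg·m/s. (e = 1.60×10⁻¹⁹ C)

Since qvB = mv²/r, the momentum p = mv = qBr.
p = (1×1.60×10^-19)(0.215)(0.0115) = 3.96×10^-22 kg·m/s.

p ≈ 3.96×10^-22 kg·m/s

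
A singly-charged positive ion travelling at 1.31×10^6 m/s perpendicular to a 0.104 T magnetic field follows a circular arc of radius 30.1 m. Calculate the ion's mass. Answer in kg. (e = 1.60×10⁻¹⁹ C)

qvB = mv²/r ⇒ m = qBr/v.
m = (1×1.60×10^-19)(0.104)(30.1) / (1.31×10^6) = 3.82×10^-25 kg.

m ≈ 3.82×10^-25 kg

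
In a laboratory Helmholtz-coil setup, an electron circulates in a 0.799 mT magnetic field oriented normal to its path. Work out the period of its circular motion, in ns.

The cyclotron period is independent of speed: T = 2πm/(qB).
T = 2π(9.11×10^-31) / [(1×1.60×10^-19)(7.99×10^-4)] = 4.48×10^-8 s.

T ≈ 44.8 ns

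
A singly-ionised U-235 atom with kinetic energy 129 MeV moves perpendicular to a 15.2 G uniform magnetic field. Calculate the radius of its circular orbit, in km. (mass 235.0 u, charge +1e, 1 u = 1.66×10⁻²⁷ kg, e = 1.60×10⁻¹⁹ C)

r ≈ 16.5 km

Convert the energy: K = 129 MeV = 2.06×10^-11 J.
v = √(2K/m) = √(2·2.06×10^-11/3.90×10^-25) = 1.03×10^7 m/s.
r = mv/(qB) = (3.90×10^-25)(1.03×10^7) / [(1×1.60×10^-19)(1.52×10^-3)] = 1.65×10^4 m.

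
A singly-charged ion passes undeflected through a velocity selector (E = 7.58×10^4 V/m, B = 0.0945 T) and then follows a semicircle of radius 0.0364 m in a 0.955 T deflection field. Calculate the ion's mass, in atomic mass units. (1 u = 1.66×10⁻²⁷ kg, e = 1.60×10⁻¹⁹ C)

v = E/B₁ = 8.02×10^5 m/s.
From r = mv/(qB₂), m = qB₂r/v = (1×1.60×10^-19)(0.955)(0.0364) / (8.02×10^5) = 6.93×10^-27 kg.
In atomic mass units: m = 6.93×10^-27 / 1.66×10^-27 = 4.18 u.

m ≈ 4.18 u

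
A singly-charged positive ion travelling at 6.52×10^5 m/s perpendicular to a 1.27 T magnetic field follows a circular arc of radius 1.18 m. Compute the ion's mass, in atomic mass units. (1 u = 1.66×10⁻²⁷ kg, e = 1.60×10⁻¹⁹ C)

m ≈ 222 u

qvB = mv²/r ⇒ m = qBr/v.
m = (1×1.60×10^-19)(1.27)(1.18) / (6.52×10^5) = 3.68×10^-25 kg = 222 u.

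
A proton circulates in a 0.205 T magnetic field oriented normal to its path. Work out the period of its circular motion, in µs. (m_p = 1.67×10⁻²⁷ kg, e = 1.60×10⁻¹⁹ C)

T ≈ 0.320 µs

The cyclotron period is independent of speed: T = 2πm/(qB).
T = 2π(1.67×10^-27) / [(1×1.60×10^-19)(0.205)] = 3.20×10^-7 s.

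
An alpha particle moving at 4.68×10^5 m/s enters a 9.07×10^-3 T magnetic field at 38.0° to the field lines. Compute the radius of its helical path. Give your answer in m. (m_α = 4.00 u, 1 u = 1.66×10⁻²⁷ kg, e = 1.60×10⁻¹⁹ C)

r ≈ 0.659 m

Only the perpendicular component v⊥ = v sin38.0° = 2.88×10^5 m/s is bent by the field.
r = m v⊥ /(qB) = (6.64×10^-27)(2.88×10^5) / [(2×1.60×10^-19)(9.07×10^-3)] = 0.659 m.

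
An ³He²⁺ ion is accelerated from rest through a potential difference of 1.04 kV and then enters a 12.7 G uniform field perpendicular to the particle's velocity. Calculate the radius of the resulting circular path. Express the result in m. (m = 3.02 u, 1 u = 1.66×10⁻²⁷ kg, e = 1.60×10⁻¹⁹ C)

r ≈ 4.49 m

The kinetic energy gained is K = qV = (2×1.60×10^-19)(1040) = 3.33×10^-16 J.
v = √(2K/m) = 3.64×10^5 m/s.
r = mv/(qB) = (5.01×10^-27)(3.64×10^5) / [(2×1.60×10^-19)(1.27×10^-3)] = 4.49 m.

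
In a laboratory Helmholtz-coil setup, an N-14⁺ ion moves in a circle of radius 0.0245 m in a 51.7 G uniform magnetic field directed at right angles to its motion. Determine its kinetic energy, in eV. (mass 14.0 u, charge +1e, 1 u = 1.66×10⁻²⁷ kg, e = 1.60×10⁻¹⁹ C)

v = qBr/m = (1×1.60×10^-19)(5.17×10^-3)(0.0245) / (2.32×10^-26) = 872 m/s.
K = ½mv² = 0.5·(2.32×10^-26)·(872)² = 8.84×10^-21 J = 0.0552 eV.

K ≈ 0.0552 eV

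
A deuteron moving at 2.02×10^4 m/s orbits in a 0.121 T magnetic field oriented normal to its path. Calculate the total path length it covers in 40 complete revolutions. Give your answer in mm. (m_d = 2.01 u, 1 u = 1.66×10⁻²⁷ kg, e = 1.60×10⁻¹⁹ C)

r = mv/(qB) = 3.48×10^-3 m, so one revolution covers 2πr = 0.0219 m.
In 40 revolutions: L = 40·2πr = 0.875 m.

L ≈ 875 mm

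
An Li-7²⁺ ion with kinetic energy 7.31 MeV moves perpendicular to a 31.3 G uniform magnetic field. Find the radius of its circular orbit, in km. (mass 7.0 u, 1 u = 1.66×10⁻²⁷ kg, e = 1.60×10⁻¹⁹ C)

Convert the energy: K = 7.31 MeV = 1.17×10^-12 J.
v = √(2K/m) = √(2·1.17×10^-12/1.16×10^-26) = 1.42×10^7 m/s.
r = mv/(qB) = (1.16×10^-26)(1.42×10^7) / [(2×1.60×10^-19)(3.13×10^-3)] = 165 m.

r ≈ 0.165 km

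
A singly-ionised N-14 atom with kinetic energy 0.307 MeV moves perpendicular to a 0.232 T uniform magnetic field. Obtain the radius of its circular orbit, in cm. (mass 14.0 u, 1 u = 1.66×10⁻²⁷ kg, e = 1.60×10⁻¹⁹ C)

r ≈ 129 cm

Convert the energy: K = 0.307 MeV = 4.91×10^-14 J.
v = √(2K/m) = √(2·4.91×10^-14/2.32×10^-26) = 2.06×10^6 m/s.
r = mv/(qB) = (2.32×10^-26)(2.06×10^6) / [(1×1.60×10^-19)(0.232)] = 1.29 m.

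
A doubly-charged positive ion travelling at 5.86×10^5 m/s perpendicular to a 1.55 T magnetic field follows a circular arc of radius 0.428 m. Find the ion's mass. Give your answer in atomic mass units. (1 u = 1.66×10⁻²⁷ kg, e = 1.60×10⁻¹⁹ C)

m ≈ 218 u

qvB = mv²/r ⇒ m = qBr/v.
m = (2×1.60×10^-19)(1.55)(0.428) / (5.86×10^5) = 3.62×10^-25 kg = 218 u.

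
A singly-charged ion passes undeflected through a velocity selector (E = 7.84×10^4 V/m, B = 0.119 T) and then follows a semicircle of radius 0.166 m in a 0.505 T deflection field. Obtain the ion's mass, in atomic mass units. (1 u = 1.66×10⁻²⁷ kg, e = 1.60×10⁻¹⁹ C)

m ≈ 12.3 u

v = E/B₁ = 6.59×10^5 m/s.
From r = mv/(qB₂), m = qB₂r/v = (1×1.60×10^-19)(0.505)(0.166) / (6.59×10^5) = 2.04×10^-26 kg.
In atomic mass units: m = 2.04×10^-26 / 1.66×10^-27 = 12.3 u.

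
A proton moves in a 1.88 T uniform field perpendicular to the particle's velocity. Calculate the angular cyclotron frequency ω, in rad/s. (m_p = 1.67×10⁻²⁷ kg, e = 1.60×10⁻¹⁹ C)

ω ≈ 1.80×10^8 rad/s

ω = qB/m = (1×1.60×10^-19)(1.88) / (1.67×10^-27) = 1.80×10^8 rad/s.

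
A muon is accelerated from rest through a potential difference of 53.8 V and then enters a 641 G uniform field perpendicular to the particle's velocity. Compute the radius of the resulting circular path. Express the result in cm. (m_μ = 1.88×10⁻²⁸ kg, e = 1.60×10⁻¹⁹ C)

r ≈ 0.555 cm

The kinetic energy gained is K = qV = (1×1.60×10^-19)(53.8) = 8.61×10^-18 J.
v = √(2K/m) = 3.03×10^5 m/s.
r = mv/(qB) = (1.88×10^-28)(3.03×10^5) / [(1×1.60×10^-19)(0.0641)] = 5.55×10^-3 m.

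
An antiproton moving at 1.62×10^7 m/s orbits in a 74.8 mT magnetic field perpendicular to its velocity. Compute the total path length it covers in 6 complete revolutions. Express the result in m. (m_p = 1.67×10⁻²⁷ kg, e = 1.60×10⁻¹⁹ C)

r = mv/(qB) = 2.26 m, so one revolution covers 2πr = 14.2 m.
In 6 revolutions: L = 6·2πr = 85.2 m.

L ≈ 85.2 m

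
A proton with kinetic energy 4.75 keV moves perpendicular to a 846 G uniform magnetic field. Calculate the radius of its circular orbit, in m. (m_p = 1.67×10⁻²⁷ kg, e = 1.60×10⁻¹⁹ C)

r ≈ 0.118 m

Convert the energy: K = 4.75 keV = 7.60×10^-16 J.
v = √(2K/m) = √(2·7.60×10^-16/1.67×10^-27) = 9.54×10^5 m/s.
r = mv/(qB) = (1.67×10^-27)(9.54×10^5) / [(1×1.60×10^-19)(0.0846)] = 0.118 m.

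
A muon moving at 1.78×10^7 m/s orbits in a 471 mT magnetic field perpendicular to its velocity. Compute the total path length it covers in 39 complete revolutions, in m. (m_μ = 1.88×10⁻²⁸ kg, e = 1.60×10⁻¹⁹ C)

r = mv/(qB) = 0.0444 m, so one revolution covers 2πr = 0.279 m.
In 39 revolutions: L = 39·2πr = 10.9 m.

L ≈ 10.9 m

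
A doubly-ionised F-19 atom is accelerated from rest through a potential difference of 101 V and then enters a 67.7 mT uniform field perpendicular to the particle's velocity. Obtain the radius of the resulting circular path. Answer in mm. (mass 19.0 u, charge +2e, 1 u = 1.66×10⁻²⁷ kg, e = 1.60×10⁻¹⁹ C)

r ≈ 65.9 mm

The kinetic energy gained is K = qV = (2×1.60×10^-19)(101) = 3.23×10^-17 J.
v = √(2K/m) = 4.53×10^4 m/s.
r = mv/(qB) = (3.15×10^-26)(4.53×10^4) / [(2×1.60×10^-19)(0.0677)] = 0.0659 m.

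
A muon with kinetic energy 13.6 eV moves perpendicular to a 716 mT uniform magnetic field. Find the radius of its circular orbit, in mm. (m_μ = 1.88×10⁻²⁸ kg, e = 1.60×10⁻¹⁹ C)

Convert the energy: K = 13.6 eV = 2.18×10^-18 J.
v = √(2K/m) = √(2·2.18×10^-18/1.88×10^-28) = 1.52×10^5 m/s.
r = mv/(qB) = (1.88×10^-28)(1.52×10^5) / [(1×1.60×10^-19)(0.716)] = 2.50×10^-4 m.

r ≈ 0.250 mm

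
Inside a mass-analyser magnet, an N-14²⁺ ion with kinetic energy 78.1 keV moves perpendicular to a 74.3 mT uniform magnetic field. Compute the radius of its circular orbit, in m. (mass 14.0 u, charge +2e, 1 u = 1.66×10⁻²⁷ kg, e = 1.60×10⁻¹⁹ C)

r ≈ 1.01 m

Convert the energy: K = 78.1 keV = 1.25×10^-14 J.
v = √(2K/m) = √(2·1.25×10^-14/2.32×10^-26) = 1.04×10^6 m/s.
r = mv/(qB) = (2.32×10^-26)(1.04×10^6) / [(2×1.60×10^-19)(0.0743)] = 1.01 m.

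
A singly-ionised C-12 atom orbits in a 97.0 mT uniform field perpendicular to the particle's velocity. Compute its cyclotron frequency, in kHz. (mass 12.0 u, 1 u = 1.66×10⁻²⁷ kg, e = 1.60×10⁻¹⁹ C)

f = qB/(2πm) = (1×1.60×10^-19)(0.0970) / [2π(1.99×10^-26)] = 1.24×10^5 Hz.

f ≈ 124 kHz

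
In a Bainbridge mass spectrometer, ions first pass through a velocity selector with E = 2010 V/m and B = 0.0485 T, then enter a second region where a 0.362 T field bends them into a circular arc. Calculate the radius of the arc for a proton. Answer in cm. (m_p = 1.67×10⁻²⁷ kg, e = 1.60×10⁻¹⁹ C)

r ≈ 0.119 cm

The selector passes v = E/B = 2010/0.0485 = 4.14×10^4 m/s.
In the deflection region, r = mv/(qB₂) = (1.67×10^-27)(4.14×10^4) / [(1×1.60×10^-19)(0.362)] = 1.19×10^-3 m.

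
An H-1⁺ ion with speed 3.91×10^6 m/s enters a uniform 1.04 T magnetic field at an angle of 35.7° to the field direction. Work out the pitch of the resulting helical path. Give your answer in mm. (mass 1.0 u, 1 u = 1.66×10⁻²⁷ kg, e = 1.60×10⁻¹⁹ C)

The velocity component along B is v∥ = v cos35.7° = 3.18×10^6 m/s.
The cyclotron period T = 2πm/(qB) = 6.27×10^-8 s is set by m, q, B alone.
Pitch = v∥·T = (3.18×10^6)(6.27×10^-8) = 0.199 m.

pitch ≈ 199 mm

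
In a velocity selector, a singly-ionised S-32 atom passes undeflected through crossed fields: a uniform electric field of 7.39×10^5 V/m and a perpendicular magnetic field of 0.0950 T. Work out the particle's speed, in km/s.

v ≈ 7780 km/s

For zero net force, qE = qvB, so v = E/B.
v = (7.39×10^5) / (0.0950) = 7.78×10^6 m/s.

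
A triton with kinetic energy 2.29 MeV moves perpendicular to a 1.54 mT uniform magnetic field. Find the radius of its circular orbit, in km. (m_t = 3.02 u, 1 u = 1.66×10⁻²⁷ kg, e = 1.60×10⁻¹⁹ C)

Convert the energy: K = 2.29 MeV = 3.66×10^-13 J.
v = √(2K/m) = √(2·3.66×10^-13/5.01×10^-27) = 1.21×10^7 m/s.
r = mv/(qB) = (5.01×10^-27)(1.21×10^7) / [(1×1.60×10^-19)(1.54×10^-3)] = 246 m.

r ≈ 0.246 km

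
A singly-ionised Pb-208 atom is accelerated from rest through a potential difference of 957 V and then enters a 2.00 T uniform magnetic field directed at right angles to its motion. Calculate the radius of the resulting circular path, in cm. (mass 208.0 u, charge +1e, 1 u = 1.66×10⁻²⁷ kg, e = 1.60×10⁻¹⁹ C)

The kinetic energy gained is K = qV = (1×1.60×10^-19)(957) = 1.53×10^-16 J.
v = √(2K/m) = 2.98×10^4 m/s.
r = mv/(qB) = (3.45×10^-25)(2.98×10^4) / [(1×1.60×10^-19)(2.00)] = 0.0321 m.

r ≈ 3.21 cm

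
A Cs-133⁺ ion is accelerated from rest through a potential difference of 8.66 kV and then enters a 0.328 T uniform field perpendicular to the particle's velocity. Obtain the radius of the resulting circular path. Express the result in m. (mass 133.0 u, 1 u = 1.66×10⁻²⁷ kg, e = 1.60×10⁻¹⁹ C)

r ≈ 0.471 m

The kinetic energy gained is K = qV = (1×1.60×10^-19)(8660) = 1.39×10^-15 J.
v = √(2K/m) = 1.12×10^5 m/s.
r = mv/(qB) = (2.21×10^-25)(1.12×10^5) / [(1×1.60×10^-19)(0.328)] = 0.471 m.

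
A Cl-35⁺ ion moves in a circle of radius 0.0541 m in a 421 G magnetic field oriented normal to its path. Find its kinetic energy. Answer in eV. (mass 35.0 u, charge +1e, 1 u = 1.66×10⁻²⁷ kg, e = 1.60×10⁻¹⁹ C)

v = qBr/m = (1×1.60×10^-19)(0.0421)(0.0541) / (5.81×10^-26) = 6270 m/s.
K = ½mv² = 0.5·(5.81×10^-26)·(6270)² = 1.14×10^-18 J = 7.14 eV.

K ≈ 7.14 eV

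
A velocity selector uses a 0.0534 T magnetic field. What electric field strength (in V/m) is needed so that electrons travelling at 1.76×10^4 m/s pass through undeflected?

qE = qvB ⇒ E = vB = (1.76×10^4)(0.0534) = 940 V/m.

E ≈ 940 V/m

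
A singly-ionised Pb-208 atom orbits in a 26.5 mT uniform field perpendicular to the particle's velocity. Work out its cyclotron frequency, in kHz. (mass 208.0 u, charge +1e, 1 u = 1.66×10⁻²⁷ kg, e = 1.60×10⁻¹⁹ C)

f = qB/(2πm) = (1×1.60×10^-19)(0.0265) / [2π(3.45×10^-25)] = 1950 Hz.

f ≈ 1.95 kHz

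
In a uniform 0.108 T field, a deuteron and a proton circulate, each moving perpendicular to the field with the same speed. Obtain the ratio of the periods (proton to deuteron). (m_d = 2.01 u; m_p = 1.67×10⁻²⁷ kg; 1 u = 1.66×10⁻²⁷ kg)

ratio ≈ 0.501

T = 2πm/(qB) is independent of speed, so T₂/T₁ = (m₂/q₂)/(m₁/q₁).
T_{proton}/T_{deuteron} = (1.67×10^-27/1e) / (3.34×10^-27/1e) = 0.501.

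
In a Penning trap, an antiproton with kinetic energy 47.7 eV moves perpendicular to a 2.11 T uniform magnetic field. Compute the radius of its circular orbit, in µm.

r ≈ 473 µm

Convert the energy: K = 47.7 eV = 7.63×10^-18 J.
v = √(2K/m) = √(2·7.63×10^-18/1.67×10^-27) = 9.56×10^4 m/s.
r = mv/(qB) = (1.67×10^-27)(9.56×10^4) / [(1×1.60×10^-19)(2.11)] = 4.73×10^-4 m.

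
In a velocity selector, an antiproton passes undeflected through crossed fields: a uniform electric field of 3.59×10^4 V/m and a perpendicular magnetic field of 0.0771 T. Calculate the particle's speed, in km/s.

For zero net force, qE = qvB, so v = E/B.
v = (3.59×10^4) / (0.0771) = 4.66×10^5 m/s.

v ≈ 466 km/s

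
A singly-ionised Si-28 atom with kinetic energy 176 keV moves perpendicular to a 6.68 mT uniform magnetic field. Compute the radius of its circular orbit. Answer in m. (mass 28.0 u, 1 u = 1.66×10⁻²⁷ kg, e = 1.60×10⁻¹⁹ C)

r ≈ 47.9 m

Convert the energy: K = 176 keV = 2.82×10^-14 J.
v = √(2K/m) = √(2·2.82×10^-14/4.65×10^-26) = 1.10×10^6 m/s.
r = mv/(qB) = (4.65×10^-26)(1.10×10^6) / [(1×1.60×10^-19)(6.68×10^-3)] = 47.9 m.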